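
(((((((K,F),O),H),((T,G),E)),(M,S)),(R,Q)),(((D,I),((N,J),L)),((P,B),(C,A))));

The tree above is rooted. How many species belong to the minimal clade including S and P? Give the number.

20

The MRCA of S and P is the root, so the clade is the entire tree.
That clade contains 20 terminal taxa: A, B, C, D, E, F, G, H, I, J, K, L, M, N, O, P, Q, R, S, T.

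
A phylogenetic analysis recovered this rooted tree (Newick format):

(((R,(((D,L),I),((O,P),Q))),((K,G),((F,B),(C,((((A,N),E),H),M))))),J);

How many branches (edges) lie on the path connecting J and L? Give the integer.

The MRCA of J and L is the root of the tree.
From J up to that node: 1 branch. From L up to the same node: 6 branches. Total: 1 + 6 = 7.

7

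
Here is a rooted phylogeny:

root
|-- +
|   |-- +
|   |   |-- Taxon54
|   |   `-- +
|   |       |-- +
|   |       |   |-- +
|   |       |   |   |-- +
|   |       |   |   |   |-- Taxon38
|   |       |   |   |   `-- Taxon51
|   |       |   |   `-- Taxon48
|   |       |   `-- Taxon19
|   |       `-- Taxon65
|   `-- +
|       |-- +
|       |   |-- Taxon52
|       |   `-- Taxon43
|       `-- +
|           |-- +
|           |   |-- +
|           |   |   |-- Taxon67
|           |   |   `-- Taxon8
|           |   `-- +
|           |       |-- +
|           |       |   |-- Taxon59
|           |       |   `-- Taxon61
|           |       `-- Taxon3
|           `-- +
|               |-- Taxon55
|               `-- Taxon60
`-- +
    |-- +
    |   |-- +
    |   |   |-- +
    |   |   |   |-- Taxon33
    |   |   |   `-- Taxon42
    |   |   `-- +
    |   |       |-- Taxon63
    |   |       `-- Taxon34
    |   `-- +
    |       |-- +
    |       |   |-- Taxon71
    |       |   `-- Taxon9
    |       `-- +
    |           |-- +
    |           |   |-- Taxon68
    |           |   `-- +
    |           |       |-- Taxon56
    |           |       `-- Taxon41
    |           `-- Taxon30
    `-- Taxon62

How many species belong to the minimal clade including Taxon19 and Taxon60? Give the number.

15

The MRCA of Taxon19 and Taxon60 is the node subtending ((Taxon54,((((Taxon38,Taxon51),Taxon48),Taxon19),Taxon65)),((Taxon52,Taxon43),(((Taxon67,Taxon8),((Taxon59,Taxon61),Taxon3)),(Taxon55,Taxon60)))).
That clade contains 15 terminal taxa: Taxon19, Taxon3, Taxon38, Taxon43, Taxon48, Taxon51, Taxon52, Taxon54, Taxon55, Taxon59, Taxon60, Taxon61, Taxon65, Taxon67, Taxon8.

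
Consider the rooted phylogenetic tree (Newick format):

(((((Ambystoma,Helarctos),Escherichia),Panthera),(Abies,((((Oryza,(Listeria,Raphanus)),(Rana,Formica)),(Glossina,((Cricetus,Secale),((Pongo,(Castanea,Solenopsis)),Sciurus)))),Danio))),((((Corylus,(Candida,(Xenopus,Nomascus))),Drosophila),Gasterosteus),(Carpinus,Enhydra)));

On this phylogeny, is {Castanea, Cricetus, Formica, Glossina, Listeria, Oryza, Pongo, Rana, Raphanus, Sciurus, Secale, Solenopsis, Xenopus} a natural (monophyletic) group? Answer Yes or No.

No

The MRCA of the listed taxa is the root, so the smallest clade containing them is the whole tree.
That clade also contains Abies, Ambystoma, Candida, Carpinus, Corylus, Danio, Drosophila, Enhydra, Escherichia, Gasterosteus, Helarctos, Nomascus, Panthera, which are not in the proposed group, so the group is not monophyletic.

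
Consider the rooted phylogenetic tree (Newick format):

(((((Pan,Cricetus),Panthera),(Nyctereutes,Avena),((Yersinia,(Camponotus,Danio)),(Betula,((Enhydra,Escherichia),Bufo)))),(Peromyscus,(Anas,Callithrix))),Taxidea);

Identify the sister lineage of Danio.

Camponotus

Danio attaches to the tree at the node subtending (Camponotus,Danio).
The other lineage descending from that same node — the sister group — is the single tip Camponotus.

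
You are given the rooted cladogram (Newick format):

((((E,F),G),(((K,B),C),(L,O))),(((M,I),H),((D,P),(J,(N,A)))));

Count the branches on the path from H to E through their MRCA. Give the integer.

The MRCA of H and E is the root of the tree.
From H up to that node: 3 branches. From E up to the same node: 4 branches. Total: 3 + 4 = 7.

7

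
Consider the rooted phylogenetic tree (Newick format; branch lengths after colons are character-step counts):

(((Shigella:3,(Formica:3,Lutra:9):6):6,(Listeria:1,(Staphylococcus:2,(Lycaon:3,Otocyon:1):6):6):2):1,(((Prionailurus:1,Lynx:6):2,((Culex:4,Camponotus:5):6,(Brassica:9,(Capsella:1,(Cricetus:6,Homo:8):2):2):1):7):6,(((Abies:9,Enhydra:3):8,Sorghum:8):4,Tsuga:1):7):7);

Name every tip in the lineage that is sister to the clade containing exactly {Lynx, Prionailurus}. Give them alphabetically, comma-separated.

The clade containing exactly {Lynx, Prionailurus} attaches to the tree at the node subtending ((Prionailurus,Lynx),((Culex,Camponotus),(Brassica,(Capsella,(Cricetus,Homo))))).
The other lineage descending from that same node — the sister group — is ((Culex,Camponotus),(Brassica,(Capsella,(Cricetus,Homo)))); its 6 tips in alphabetical order are the answer.

Brassica, Camponotus, Capsella, Cricetus, Culex, Homo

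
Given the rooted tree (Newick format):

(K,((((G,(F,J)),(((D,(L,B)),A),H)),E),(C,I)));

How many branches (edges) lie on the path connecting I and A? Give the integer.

7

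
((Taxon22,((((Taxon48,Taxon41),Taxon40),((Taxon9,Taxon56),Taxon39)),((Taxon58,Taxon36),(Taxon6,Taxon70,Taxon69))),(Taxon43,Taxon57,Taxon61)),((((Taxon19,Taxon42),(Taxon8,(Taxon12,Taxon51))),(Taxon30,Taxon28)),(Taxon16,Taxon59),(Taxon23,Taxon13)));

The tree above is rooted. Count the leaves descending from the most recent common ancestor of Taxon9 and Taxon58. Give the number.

11

The MRCA of Taxon9 and Taxon58 is the node subtending ((((Taxon48,Taxon41),Taxon40),((Taxon9,Taxon56),Taxon39)),((Taxon58,Taxon36),(Taxon6,Taxon70,Taxon69))).
That clade contains 11 terminal taxa: Taxon36, Taxon39, Taxon40, Taxon41, Taxon48, Taxon56, Taxon58, Taxon6, Taxon69, Taxon70, Taxon9.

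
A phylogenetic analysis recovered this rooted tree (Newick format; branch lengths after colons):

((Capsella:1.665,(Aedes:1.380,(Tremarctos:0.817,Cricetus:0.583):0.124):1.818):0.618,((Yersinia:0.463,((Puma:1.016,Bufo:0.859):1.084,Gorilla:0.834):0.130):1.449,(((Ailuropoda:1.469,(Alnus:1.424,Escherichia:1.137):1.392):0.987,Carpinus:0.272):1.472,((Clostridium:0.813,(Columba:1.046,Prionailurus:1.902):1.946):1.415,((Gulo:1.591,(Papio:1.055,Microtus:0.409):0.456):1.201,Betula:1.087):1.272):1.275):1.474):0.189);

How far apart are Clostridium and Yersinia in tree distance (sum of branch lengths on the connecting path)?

The path runs Clostridium → … → MRCA → … → Yersinia; the MRCA is the node subtending ((Yersinia,((Puma,Bufo),Gorilla)),(((Ailuropoda,(Alnus,Escherichia)),Carpinus),((Clostridium,(Columba,Prionailurus)),((Gulo,(Papio,Microtus)),Betula)))).
Branch lengths along that path: 0.813 + 1.415 + 1.275 + 1.474 + 1.449 + 0.463 = 6.889.

6.889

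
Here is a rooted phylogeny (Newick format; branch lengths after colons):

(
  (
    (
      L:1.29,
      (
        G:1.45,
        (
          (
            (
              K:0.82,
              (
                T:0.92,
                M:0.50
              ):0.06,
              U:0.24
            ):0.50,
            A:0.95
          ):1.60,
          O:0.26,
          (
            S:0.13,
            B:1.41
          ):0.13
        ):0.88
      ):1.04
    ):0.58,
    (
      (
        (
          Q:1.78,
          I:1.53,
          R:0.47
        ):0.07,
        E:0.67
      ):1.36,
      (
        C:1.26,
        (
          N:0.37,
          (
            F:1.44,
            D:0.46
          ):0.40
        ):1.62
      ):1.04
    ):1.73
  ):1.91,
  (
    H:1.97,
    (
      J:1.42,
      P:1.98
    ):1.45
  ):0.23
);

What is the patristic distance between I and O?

7.45

The path runs I → … → MRCA → … → O; the MRCA is the node subtending ((L,(G,(((K,(T,M),U),A),O,(S,B)))),(((Q,I,R),E),(C,(N,(F,D))))).
Branch lengths along that path: 1.53 + 0.07 + 1.36 + 1.73 + 0.58 + 1.04 + 0.88 + 0.26 = 7.45.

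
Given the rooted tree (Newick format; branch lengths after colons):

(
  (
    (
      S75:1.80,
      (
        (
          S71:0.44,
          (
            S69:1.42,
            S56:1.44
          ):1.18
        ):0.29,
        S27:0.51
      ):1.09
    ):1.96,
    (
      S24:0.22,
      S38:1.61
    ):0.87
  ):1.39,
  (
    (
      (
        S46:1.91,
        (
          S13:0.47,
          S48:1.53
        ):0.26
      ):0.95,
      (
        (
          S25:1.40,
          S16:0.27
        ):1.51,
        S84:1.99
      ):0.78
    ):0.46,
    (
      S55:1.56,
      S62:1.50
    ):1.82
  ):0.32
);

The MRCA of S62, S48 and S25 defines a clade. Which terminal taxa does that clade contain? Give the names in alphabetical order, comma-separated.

S13, S16, S25, S46, S48, S55, S62, S84

Tracing S62: it sits inside (S55,S62).
Tracing S48: it sits inside (S13,S48).
Tracing S25: it sits inside (S25,S16).
The smallest clade enclosing all 3 is (((S46,(S13,S48)),((S25,S16),S84)),(S55,S62)); the answer is its 8 terminal taxa in alphabetical order.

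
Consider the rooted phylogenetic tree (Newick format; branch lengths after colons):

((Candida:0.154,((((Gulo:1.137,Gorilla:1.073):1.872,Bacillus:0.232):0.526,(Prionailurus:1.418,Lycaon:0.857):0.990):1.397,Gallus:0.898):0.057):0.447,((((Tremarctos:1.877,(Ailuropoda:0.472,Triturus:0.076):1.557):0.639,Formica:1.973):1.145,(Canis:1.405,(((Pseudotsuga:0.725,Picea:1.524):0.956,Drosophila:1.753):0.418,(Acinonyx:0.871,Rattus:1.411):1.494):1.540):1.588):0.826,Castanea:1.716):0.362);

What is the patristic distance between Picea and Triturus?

9.443

The path runs Picea → … → MRCA → … → Triturus; the MRCA is the node subtending (((Tremarctos,(Ailuropoda,Triturus)),Formica),(Canis,(((Pseudotsuga,Picea),Drosophila),(Acinonyx,Rattus)))).
Branch lengths along that path: 1.524 + 0.956 + 0.418 + 1.540 + 1.588 + 1.145 + 0.639 + 1.557 + 0.076 = 9.443.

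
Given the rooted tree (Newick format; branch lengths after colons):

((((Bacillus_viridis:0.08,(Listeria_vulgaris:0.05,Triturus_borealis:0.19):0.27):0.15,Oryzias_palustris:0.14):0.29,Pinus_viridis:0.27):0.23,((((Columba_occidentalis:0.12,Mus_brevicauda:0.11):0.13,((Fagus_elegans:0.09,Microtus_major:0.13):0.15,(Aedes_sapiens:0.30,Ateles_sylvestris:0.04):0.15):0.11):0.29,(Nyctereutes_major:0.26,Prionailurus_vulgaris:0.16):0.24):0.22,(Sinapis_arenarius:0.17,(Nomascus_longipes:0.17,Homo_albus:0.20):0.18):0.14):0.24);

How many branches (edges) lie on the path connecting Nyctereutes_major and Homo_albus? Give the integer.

The MRCA of Nyctereutes_major and Homo_albus is the node subtending ((((Columba_occidentalis,Mus_brevicauda),((Fagus_elegans,Microtus_major),(Aedes_sapiens,Ateles_sylvestris))),(Nyctereutes_major,Prionailurus_vulgaris)),(Sinapis_arenarius,(Nomascus_longipes,Homo_albus))).
From Nyctereutes_major up to that node: 3 branches. From Homo_albus up to the same node: 3 branches. Total: 3 + 3 = 6.

6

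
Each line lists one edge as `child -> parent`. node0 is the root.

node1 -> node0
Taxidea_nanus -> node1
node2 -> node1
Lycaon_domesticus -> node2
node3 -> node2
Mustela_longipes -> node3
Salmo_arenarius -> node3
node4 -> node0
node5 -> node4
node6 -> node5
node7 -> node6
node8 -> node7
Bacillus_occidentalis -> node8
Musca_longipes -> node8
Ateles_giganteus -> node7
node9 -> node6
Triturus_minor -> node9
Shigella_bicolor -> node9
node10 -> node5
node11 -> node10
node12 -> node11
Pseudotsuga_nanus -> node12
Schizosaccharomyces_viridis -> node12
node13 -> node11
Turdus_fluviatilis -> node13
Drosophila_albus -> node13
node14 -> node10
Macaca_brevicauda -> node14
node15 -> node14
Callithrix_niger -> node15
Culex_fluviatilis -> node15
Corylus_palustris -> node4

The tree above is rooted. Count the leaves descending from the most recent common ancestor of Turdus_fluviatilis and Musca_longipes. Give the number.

The MRCA of Turdus_fluviatilis and Musca_longipes is the node subtending ((((Bacillus_occidentalis,Musca_longipes),Ateles_giganteus),(Triturus_minor,Shigella_bicolor)),(((Pseudotsuga_nanus,Schizosaccharomyces_viridis),(Turdus_fluviatilis,Drosophila_albus)),(Macaca_brevicauda,(Callithrix_niger,Culex_fluviatilis)))).
That clade contains 12 terminal taxa: Ateles_giganteus, Bacillus_occidentalis, Callithrix_niger, Culex_fluviatilis, Drosophila_albus, Macaca_brevicauda, Musca_longipes, Pseudotsuga_nanus, Schizosaccharomyces_viridis, Shigella_bicolor, Triturus_minor, Turdus_fluviatilis.

12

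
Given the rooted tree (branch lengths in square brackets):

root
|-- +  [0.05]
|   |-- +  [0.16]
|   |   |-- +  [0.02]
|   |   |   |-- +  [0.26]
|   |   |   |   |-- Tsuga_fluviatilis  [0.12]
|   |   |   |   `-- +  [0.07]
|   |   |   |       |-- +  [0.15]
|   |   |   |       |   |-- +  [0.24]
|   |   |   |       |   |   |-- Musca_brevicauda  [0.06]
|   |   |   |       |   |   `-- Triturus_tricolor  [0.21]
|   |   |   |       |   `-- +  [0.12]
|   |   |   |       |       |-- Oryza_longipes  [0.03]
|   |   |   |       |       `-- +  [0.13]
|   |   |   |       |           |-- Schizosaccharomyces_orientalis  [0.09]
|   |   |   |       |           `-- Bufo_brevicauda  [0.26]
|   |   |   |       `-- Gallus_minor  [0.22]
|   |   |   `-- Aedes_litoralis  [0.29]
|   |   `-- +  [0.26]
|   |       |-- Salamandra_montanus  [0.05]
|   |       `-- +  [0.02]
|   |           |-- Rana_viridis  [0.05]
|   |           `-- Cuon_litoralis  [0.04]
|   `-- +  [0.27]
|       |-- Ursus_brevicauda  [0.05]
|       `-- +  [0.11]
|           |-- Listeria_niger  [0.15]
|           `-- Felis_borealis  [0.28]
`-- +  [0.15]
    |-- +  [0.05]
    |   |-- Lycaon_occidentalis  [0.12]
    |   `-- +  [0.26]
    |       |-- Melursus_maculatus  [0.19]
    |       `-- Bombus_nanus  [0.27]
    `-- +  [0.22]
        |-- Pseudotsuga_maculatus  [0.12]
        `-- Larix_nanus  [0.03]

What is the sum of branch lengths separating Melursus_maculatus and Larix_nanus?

0.75

The path runs Melursus_maculatus → … → MRCA → … → Larix_nanus; the MRCA is the node subtending ((Lycaon_occidentalis,(Melursus_maculatus,Bombus_nanus)),(Pseudotsuga_maculatus,Larix_nanus)).
Branch lengths along that path: 0.19 + 0.26 + 0.05 + 0.22 + 0.03 = 0.75.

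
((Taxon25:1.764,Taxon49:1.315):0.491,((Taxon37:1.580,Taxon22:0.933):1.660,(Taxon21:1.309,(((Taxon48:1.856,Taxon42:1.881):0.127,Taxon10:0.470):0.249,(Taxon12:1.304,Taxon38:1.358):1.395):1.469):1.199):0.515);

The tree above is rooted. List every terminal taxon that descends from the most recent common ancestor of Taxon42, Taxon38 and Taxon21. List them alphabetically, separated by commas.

Tracing Taxon42: it sits inside (Taxon48,Taxon42).
Tracing Taxon38: it sits inside (Taxon12,Taxon38).
Tracing Taxon21: it sits inside (Taxon21,(((Taxon48,Taxon42),Taxon10),(Taxon12,Taxon38))).
The smallest clade enclosing all 3 is (Taxon21,(((Taxon48,Taxon42),Taxon10),(Taxon12,Taxon38))); the answer is its 6 terminal taxa in alphabetical order.

Taxon10, Taxon12, Taxon21, Taxon38, Taxon42, Taxon48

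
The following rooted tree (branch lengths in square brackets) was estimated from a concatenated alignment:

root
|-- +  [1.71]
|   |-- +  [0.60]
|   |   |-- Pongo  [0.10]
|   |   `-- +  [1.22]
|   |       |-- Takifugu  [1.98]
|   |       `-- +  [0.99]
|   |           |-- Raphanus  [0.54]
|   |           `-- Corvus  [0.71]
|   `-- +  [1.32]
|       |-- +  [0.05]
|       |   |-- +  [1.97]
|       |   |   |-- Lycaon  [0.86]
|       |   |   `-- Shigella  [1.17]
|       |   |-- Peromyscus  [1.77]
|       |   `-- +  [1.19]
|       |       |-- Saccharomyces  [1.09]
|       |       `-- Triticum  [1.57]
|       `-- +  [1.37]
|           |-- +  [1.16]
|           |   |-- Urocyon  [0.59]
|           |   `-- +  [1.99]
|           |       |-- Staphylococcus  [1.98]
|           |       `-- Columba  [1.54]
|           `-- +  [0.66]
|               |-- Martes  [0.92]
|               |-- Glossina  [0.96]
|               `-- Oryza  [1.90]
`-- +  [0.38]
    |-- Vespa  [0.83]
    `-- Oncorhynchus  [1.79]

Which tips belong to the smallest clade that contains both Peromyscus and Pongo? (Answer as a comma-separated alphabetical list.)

Columba, Corvus, Glossina, Lycaon, Martes, Oryza, Peromyscus, Pongo, Raphanus, Saccharomyces, Shigella, Staphylococcus, Takifugu, Triticum, Urocyon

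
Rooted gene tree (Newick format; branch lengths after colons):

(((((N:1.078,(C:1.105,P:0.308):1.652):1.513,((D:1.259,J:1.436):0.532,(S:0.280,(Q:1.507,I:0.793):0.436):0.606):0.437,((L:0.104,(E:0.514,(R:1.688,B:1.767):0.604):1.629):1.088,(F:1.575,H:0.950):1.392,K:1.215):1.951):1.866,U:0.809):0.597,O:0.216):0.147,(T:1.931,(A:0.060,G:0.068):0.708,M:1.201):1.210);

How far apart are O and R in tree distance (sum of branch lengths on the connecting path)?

9.639

The path runs O → … → MRCA → … → R; the MRCA is the node subtending ((((N,(C,P)),((D,J),(S,(Q,I))),((L,(E,(R,B))),(F,H),K)),U),O).
Branch lengths along that path: 0.216 + 0.597 + 1.866 + 1.951 + 1.088 + 1.629 + 0.604 + 1.688 = 9.639.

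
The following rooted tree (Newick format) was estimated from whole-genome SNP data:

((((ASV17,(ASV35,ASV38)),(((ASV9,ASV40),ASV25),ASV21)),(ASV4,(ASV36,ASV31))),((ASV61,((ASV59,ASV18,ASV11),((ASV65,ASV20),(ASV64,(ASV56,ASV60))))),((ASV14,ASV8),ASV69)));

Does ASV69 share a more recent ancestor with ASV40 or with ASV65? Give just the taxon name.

ASV65

The MRCA of ASV69 and ASV65 subtends ((ASV61,((ASV59,ASV18,ASV11),((ASV65,ASV20),(ASV64,(ASV56,ASV60))))),((ASV14,ASV8),ASV69)) (12 taxa).
The MRCA of ASV69 and ASV40 is the root, subtending the entire tree (22 taxa).
The first is nested inside the second, so ASV69 shares a more recent common ancestor with ASV65.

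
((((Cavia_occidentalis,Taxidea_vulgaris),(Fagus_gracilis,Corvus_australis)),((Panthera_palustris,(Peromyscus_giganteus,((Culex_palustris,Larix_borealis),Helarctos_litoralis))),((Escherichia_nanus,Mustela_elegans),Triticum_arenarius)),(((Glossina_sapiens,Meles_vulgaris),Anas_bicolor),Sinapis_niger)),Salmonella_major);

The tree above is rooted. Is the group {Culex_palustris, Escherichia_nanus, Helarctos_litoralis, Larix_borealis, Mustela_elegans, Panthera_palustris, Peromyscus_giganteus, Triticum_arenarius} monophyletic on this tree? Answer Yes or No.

Yes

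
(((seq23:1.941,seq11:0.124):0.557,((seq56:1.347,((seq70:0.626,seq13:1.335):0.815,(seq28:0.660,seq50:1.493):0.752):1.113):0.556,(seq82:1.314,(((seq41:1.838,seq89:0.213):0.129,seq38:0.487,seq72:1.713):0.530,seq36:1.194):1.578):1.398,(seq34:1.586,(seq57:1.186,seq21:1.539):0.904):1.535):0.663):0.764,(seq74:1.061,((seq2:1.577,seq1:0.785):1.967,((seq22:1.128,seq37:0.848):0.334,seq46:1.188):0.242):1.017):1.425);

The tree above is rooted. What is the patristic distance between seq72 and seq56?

7.122

The path runs seq72 → … → MRCA → … → seq56; the MRCA is the node subtending ((seq56,((seq70,seq13),(seq28,seq50))),(seq82,(((seq41,seq89),seq38,seq72),seq36)),(seq34,(seq57,seq21))).
Branch lengths along that path: 1.713 + 0.530 + 1.578 + 1.398 + 0.556 + 1.347 = 7.122.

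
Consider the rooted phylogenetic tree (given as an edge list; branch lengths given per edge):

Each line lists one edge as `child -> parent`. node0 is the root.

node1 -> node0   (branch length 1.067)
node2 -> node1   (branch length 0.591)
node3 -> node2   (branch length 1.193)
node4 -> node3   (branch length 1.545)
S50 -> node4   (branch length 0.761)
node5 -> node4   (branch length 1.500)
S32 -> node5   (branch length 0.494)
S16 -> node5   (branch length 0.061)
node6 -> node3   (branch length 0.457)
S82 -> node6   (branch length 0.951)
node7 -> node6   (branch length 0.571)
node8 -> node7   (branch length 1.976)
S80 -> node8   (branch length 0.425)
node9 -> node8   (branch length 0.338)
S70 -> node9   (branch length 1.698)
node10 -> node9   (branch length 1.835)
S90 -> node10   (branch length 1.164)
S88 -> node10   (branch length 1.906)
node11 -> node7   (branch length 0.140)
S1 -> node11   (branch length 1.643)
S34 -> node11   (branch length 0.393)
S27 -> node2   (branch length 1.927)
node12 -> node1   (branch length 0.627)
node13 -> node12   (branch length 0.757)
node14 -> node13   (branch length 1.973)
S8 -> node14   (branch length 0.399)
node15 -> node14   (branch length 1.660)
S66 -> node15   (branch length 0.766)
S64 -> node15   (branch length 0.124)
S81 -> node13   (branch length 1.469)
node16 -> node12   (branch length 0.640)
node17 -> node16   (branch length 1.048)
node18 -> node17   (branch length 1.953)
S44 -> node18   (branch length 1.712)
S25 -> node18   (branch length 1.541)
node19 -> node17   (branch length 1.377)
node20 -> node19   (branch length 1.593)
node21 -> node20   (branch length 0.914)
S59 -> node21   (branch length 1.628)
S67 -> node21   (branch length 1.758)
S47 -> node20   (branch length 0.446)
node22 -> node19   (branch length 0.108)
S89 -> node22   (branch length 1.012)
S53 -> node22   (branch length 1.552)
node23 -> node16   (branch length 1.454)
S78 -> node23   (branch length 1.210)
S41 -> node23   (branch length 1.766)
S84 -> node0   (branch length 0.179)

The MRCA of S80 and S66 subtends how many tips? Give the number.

24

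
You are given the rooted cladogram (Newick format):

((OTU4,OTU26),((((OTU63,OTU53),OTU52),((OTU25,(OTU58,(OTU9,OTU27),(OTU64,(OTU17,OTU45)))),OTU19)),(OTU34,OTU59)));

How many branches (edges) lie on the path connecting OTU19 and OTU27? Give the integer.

The MRCA of OTU19 and OTU27 is the node subtending ((OTU25,(OTU58,(OTU9,OTU27),(OTU64,(OTU17,OTU45)))),OTU19).
From OTU19 up to that node: 1 branch. From OTU27 up to the same node: 4 branches. Total: 1 + 4 = 5.

5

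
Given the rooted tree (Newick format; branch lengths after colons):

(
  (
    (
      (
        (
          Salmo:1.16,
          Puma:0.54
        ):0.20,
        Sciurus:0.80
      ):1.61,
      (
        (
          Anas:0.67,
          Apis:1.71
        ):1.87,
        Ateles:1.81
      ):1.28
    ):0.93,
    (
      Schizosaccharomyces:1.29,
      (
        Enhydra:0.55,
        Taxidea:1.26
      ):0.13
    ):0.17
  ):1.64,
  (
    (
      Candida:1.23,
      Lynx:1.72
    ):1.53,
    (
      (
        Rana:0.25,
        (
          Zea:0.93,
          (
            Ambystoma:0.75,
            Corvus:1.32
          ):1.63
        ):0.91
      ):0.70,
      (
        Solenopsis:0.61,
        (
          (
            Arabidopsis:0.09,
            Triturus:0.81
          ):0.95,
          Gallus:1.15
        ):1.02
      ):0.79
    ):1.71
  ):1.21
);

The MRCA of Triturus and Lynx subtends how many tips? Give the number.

10

The MRCA of Triturus and Lynx is the node subtending ((Candida,Lynx),((Rana,(Zea,(Ambystoma,Corvus))),(Solenopsis,((Arabidopsis,Triturus),Gallus)))).
That clade contains 10 terminal taxa: Ambystoma, Arabidopsis, Candida, Corvus, Gallus, Lynx, Rana, Solenopsis, Triturus, Zea.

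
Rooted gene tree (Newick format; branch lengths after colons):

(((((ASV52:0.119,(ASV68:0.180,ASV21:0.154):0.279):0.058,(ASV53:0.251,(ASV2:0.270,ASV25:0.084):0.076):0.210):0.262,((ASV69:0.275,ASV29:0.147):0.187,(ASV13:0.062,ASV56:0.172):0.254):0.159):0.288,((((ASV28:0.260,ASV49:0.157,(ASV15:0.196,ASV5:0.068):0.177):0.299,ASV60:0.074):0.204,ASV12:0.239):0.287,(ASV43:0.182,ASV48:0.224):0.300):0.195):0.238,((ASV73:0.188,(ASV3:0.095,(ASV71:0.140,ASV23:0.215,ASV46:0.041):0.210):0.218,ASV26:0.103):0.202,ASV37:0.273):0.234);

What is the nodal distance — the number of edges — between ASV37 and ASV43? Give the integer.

The MRCA of ASV37 and ASV43 is the root of the tree.
From ASV37 up to that node: 2 branches. From ASV43 up to the same node: 4 branches. Total: 2 + 4 = 6.

6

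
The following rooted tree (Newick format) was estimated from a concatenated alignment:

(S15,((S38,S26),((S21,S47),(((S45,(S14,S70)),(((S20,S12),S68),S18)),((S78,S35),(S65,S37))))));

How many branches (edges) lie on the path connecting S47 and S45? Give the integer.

6

The MRCA of S47 and S45 is the node subtending ((S21,S47),(((S45,(S14,S70)),(((S20,S12),S68),S18)),((S78,S35),(S65,S37)))).
From S47 up to that node: 2 branches. From S45 up to the same node: 4 branches. Total: 2 + 4 = 6.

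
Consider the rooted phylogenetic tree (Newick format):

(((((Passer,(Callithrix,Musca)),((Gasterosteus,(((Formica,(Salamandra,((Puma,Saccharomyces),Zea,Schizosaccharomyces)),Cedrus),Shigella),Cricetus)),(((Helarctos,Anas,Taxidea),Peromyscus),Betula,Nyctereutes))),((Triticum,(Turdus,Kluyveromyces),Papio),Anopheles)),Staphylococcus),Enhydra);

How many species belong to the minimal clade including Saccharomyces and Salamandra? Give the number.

The MRCA of Saccharomyces and Salamandra is the node subtending (Salamandra,((Puma,Saccharomyces),Zea,Schizosaccharomyces)).
That clade contains 5 terminal taxa: Puma, Saccharomyces, Salamandra, Schizosaccharomyces, Zea.

5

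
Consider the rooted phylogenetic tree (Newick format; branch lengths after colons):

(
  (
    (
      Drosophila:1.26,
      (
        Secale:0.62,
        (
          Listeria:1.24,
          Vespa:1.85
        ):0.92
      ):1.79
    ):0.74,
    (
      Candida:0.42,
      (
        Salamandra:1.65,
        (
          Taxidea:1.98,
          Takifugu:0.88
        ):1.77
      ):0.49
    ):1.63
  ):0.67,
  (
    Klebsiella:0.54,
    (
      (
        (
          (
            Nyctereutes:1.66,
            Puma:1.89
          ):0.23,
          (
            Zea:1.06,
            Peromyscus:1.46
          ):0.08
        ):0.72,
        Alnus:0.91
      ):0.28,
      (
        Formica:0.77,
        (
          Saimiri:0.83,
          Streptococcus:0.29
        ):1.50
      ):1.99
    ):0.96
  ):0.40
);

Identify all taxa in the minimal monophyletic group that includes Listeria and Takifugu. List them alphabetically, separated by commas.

Tracing Listeria: it sits inside (Listeria,Vespa).
Tracing Takifugu: it sits inside (Taxidea,Takifugu).
The smallest clade enclosing both is ((Drosophila,(Secale,(Listeria,Vespa))),(Candida,(Salamandra,(Taxidea,Takifugu)))); the answer is its 8 terminal taxa in alphabetical order.

Candida, Drosophila, Listeria, Salamandra, Secale, Takifugu, Taxidea, Vespa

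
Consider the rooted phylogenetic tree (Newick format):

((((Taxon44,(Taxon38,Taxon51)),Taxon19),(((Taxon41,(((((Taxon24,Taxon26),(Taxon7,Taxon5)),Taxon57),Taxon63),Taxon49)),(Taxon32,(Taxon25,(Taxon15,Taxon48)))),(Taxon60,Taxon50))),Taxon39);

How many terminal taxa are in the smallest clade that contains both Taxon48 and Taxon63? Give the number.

12

The MRCA of Taxon48 and Taxon63 is the node subtending ((Taxon41,(((((Taxon24,Taxon26),(Taxon7,Taxon5)),Taxon57),Taxon63),Taxon49)),(Taxon32,(Taxon25,(Taxon15,Taxon48)))).
That clade contains 12 terminal taxa: Taxon15, Taxon24, Taxon25, Taxon26, Taxon32, Taxon41, Taxon48, Taxon49, Taxon5, Taxon57, Taxon63, Taxon7.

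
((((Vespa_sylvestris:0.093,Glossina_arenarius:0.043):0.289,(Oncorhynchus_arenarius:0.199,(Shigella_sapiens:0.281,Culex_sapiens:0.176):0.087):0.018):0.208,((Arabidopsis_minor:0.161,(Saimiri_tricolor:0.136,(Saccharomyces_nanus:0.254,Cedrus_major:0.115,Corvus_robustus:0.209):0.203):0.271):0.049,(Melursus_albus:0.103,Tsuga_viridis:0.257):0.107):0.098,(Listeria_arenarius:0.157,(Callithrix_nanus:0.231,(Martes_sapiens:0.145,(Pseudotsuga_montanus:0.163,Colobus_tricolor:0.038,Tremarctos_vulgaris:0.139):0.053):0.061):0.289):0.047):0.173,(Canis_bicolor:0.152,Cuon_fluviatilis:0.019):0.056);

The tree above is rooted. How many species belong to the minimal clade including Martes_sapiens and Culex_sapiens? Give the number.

18

The MRCA of Martes_sapiens and Culex_sapiens is the node subtending (((Vespa_sylvestris,Glossina_arenarius),(Oncorhynchus_arenarius,(Shigella_sapiens,Culex_sapiens))),((Arabidopsis_minor,(Saimiri_tricolor,(Saccharomyces_nanus,Cedrus_major,Corvus_robustus))),(Melursus_albus,Tsuga_viridis)),(Listeria_arenarius,(Callithrix_nanus,(Martes_sapiens,(Pseudotsuga_montanus,Colobus_tricolor,Tremarctos_vulgaris))))).
That clade contains 18 terminal taxa: Arabidopsis_minor, Callithrix_nanus, Cedrus_major, Colobus_tricolor, Corvus_robustus, Culex_sapiens, Glossina_arenarius, Listeria_arenarius, Martes_sapiens, Melursus_albus, Oncorhynchus_arenarius, Pseudotsuga_montanus, Saccharomyces_nanus, Saimiri_tricolor, Shigella_sapiens, Tremarctos_vulgaris, Tsuga_viridis, Vespa_sylvestris.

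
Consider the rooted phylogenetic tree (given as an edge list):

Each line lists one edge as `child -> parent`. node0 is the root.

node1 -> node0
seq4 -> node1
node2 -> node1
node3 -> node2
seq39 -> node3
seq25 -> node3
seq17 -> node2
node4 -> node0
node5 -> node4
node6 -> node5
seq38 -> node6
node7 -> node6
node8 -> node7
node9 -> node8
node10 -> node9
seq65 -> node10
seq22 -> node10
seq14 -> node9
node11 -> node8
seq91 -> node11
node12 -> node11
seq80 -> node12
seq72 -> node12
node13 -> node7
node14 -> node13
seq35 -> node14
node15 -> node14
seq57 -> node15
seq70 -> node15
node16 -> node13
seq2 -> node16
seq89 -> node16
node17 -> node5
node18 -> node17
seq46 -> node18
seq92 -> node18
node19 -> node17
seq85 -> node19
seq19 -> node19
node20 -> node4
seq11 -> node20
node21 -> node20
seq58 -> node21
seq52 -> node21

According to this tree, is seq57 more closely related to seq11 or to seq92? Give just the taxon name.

seq92

The MRCA of seq57 and seq92 subtends ((seq38,((((seq65,seq22),seq14),(seq91,(seq80,seq72))),((seq35,(seq57,seq70)),(seq2,seq89)))),((seq46,seq92),(seq85,seq19))) (16 taxa).
The MRCA of seq57 and seq11 subtends (((seq38,((((seq65,seq22),seq14),(seq91,(seq80,seq72))),((seq35,(seq57,seq70)),(seq2,seq89)))),((seq46,seq92),(seq85,seq19))),(seq11,(seq58,seq52))) (19 taxa).
The first is nested inside the second, so seq57 shares a more recent common ancestor with seq92.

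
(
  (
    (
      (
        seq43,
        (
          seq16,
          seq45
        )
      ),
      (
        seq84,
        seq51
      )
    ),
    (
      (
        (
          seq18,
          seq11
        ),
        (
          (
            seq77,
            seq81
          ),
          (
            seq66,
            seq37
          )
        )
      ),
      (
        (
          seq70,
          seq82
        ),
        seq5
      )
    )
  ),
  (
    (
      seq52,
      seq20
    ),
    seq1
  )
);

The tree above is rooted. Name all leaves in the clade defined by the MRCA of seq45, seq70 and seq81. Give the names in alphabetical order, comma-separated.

Tracing seq45: it sits inside (seq16,seq45).
Tracing seq70: it sits inside (seq70,seq82).
Tracing seq81: it sits inside (seq77,seq81).
The smallest clade enclosing all 3 is (((seq43,(seq16,seq45)),(seq84,seq51)),(((seq18,seq11),((seq77,seq81),(seq66,seq37))),((seq70,seq82),seq5))); the answer is its 14 terminal taxa in alphabetical order.

seq11, seq16, seq18, seq37, seq43, seq45, seq5, seq51, seq66, seq70, seq77, seq81, seq82, seq84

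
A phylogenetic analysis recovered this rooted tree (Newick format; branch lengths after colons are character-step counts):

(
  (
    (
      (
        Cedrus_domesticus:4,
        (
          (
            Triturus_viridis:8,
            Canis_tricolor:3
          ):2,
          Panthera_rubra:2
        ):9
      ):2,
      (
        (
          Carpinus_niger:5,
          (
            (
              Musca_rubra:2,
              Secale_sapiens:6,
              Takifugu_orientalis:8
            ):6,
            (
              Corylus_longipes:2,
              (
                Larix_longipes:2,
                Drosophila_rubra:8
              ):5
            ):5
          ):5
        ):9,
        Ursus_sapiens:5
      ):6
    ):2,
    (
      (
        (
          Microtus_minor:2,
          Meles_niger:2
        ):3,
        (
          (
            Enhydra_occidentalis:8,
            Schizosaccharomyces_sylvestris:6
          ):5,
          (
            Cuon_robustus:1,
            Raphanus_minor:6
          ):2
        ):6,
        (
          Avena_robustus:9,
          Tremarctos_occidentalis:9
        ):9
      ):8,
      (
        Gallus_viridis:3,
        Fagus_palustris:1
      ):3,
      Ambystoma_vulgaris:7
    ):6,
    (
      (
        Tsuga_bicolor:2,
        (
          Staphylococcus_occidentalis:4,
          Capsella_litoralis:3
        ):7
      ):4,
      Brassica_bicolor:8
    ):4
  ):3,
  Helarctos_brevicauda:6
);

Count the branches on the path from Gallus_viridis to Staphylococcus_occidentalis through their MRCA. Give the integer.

The MRCA of Gallus_viridis and Staphylococcus_occidentalis is the node subtending (((Cedrus_domesticus,((Triturus_viridis,Canis_tricolor),Panthera_rubra)),((Carpinus_niger,((Musca_rubra,Secale_sapiens,Takifugu_orientalis),(Corylus_longipes,(Larix_longipes,Drosophila_rubra)))),Ursus_sapiens)),(((Microtus_minor,Meles_niger),((Enhydra_occidentalis,Schizosaccharomyces_sylvestris),(Cuon_robustus,Raphanus_minor)),(Avena_robustus,Tremarctos_occidentalis)),(Gallus_viridis,Fagus_palustris),Ambystoma_vulgaris),((Tsuga_bicolor,(Staphylococcus_occidentalis,Capsella_litoralis)),Brassica_bicolor)).
From Gallus_viridis up to that node: 3 branches. From Staphylococcus_occidentalis up to the same node: 4 branches. Total: 3 + 4 = 7.

7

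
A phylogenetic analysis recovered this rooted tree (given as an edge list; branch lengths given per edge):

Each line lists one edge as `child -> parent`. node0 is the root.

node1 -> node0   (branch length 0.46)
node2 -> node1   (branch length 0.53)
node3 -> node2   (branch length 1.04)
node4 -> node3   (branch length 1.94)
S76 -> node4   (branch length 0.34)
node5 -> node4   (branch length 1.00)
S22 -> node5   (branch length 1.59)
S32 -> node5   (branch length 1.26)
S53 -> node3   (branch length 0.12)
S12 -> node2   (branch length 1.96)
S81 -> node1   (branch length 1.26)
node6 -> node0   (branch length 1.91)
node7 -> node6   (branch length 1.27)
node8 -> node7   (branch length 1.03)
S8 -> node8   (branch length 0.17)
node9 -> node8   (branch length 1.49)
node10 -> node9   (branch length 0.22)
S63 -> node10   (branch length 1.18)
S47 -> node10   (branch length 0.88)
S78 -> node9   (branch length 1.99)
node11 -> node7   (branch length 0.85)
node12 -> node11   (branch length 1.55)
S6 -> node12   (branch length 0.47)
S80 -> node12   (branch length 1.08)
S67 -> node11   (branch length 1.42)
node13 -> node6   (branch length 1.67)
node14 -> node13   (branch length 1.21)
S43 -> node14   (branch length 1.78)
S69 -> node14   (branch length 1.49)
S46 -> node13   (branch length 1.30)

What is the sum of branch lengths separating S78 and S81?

The path runs S78 → … → MRCA → … → S81; the MRCA is the root of the tree.
Branch lengths along that path: 1.99 + 1.49 + 1.03 + 1.27 + 1.91 + 0.46 + 1.26 = 9.41.

9.41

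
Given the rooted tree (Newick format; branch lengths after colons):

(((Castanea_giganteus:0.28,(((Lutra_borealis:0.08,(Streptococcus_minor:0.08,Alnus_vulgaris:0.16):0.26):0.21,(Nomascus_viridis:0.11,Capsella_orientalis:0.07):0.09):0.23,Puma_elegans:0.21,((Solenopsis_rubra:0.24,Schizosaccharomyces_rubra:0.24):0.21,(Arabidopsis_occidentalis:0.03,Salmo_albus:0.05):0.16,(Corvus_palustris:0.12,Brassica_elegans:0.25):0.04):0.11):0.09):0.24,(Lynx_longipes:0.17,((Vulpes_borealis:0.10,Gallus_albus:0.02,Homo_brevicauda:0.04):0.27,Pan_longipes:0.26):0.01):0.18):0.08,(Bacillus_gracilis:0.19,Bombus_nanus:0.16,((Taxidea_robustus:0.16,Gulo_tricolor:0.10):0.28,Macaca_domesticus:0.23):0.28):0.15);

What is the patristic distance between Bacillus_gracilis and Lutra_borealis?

1.27

The path runs Bacillus_gracilis → … → MRCA → … → Lutra_borealis; the MRCA is the root of the tree.
Branch lengths along that path: 0.19 + 0.15 + 0.08 + 0.24 + 0.09 + 0.23 + 0.21 + 0.08 = 1.27.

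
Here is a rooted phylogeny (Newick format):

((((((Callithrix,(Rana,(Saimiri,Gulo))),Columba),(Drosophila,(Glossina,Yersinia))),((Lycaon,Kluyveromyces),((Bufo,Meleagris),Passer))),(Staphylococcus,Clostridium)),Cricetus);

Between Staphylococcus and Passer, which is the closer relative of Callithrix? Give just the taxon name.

The MRCA of Callithrix and Passer subtends ((((Callithrix,(Rana,(Saimiri,Gulo))),Columba),(Drosophila,(Glossina,Yersinia))),((Lycaon,Kluyveromyces),((Bufo,Meleagris),Passer))) (13 taxa).
The MRCA of Callithrix and Staphylococcus subtends (((((Callithrix,(Rana,(Saimiri,Gulo))),Columba),(Drosophila,(Glossina,Yersinia))),((Lycaon,Kluyveromyces),((Bufo,Meleagris),Passer))),(Staphylococcus,Clostridium)) (15 taxa).
The first is nested inside the second, so Callithrix shares a more recent common ancestor with Passer.

Passer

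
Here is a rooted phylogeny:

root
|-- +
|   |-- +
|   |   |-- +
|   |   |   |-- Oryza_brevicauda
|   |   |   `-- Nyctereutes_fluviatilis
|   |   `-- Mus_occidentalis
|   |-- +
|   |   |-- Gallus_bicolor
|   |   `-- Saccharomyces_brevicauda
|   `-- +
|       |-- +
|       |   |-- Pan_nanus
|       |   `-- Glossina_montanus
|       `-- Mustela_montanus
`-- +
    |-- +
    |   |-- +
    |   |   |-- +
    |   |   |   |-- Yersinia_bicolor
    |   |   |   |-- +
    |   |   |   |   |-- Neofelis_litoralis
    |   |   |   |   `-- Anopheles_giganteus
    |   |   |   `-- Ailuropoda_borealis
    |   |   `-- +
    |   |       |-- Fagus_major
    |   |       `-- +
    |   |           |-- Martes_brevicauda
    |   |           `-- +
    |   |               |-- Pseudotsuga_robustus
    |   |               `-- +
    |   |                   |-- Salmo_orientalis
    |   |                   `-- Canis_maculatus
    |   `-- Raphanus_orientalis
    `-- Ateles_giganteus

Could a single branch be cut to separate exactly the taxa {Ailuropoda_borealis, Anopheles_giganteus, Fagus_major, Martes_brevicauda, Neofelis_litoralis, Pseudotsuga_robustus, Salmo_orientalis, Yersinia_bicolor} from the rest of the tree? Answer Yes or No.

The MRCA of the listed taxa subtends ((Yersinia_bicolor,(Neofelis_litoralis,Anopheles_giganteus),Ailuropoda_borealis),(Fagus_major,(Martes_brevicauda,(Pseudotsuga_robustus,(Salmo_orientalis,Canis_maculatus))))).
That clade also contains Canis_maculatus, which is not in the proposed group, so the group is not monophyletic.

No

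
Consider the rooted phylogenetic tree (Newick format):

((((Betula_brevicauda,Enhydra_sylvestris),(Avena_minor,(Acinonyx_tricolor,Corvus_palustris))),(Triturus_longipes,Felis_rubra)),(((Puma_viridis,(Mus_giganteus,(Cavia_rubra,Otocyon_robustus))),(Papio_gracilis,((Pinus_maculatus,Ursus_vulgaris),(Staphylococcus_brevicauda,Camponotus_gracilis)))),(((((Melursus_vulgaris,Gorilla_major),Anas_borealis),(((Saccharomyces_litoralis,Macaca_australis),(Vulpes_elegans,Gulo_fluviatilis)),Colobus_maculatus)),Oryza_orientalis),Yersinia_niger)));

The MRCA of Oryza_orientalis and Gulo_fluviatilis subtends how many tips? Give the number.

The MRCA of Oryza_orientalis and Gulo_fluviatilis is the node subtending ((((Melursus_vulgaris,Gorilla_major),Anas_borealis),(((Saccharomyces_litoralis,Macaca_australis),(Vulpes_elegans,Gulo_fluviatilis)),Colobus_maculatus)),Oryza_orientalis).
That clade contains 9 terminal taxa: Anas_borealis, Colobus_maculatus, Gorilla_major, Gulo_fluviatilis, Macaca_australis, Melursus_vulgaris, Oryza_orientalis, Saccharomyces_litoralis, Vulpes_elegans.

9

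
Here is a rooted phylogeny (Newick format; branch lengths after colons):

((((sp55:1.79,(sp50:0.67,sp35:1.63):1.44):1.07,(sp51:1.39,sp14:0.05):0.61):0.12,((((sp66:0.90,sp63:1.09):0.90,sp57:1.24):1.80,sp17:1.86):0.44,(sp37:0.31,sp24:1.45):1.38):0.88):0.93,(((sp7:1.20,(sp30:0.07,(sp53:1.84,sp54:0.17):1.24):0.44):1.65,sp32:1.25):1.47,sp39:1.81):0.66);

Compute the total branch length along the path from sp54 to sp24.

10.27

The path runs sp54 → … → MRCA → … → sp24; the MRCA is the root of the tree.
Branch lengths along that path: 0.17 + 1.24 + 0.44 + 1.65 + 1.47 + 0.66 + 0.93 + 0.88 + 1.38 + 1.45 = 10.27.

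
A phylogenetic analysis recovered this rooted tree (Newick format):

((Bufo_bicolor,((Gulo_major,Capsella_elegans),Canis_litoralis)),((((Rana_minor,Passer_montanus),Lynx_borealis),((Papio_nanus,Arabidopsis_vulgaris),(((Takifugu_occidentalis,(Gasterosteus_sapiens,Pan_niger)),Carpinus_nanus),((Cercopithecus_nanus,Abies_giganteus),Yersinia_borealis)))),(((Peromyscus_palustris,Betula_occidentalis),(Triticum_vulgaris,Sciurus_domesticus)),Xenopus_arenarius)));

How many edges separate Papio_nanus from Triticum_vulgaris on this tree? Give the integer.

8

The MRCA of Papio_nanus and Triticum_vulgaris is the node subtending ((((Rana_minor,Passer_montanus),Lynx_borealis),((Papio_nanus,Arabidopsis_vulgaris),(((Takifugu_occidentalis,(Gasterosteus_sapiens,Pan_niger)),Carpinus_nanus),((Cercopithecus_nanus,Abies_giganteus),Yersinia_borealis)))),(((Peromyscus_palustris,Betula_occidentalis),(Triticum_vulgaris,Sciurus_domesticus)),Xenopus_arenarius)).
From Papio_nanus up to that node: 4 branches. From Triticum_vulgaris up to the same node: 4 branches. Total: 4 + 4 = 8.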